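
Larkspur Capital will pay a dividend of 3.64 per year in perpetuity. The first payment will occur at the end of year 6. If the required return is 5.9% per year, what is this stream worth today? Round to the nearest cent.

Value at end of year 5: C / r = 3.64 / 0.059 = 61.6949
Discount to today: PV = 61.6949 / (1 + 0.059)^5 = 61.6949 / 1.331925 = 46.32

46.32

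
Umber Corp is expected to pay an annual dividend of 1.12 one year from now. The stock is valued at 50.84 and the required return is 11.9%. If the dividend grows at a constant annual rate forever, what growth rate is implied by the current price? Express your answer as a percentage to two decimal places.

9.70%

P = D₁/(r−g) ⇒ g = r − D₁/P = 0.119 − 1.12/50.84 = 0.096970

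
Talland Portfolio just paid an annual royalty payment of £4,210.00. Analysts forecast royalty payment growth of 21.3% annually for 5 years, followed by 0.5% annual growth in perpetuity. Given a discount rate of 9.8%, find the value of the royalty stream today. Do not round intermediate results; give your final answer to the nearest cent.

D_1 = 5106.73000
D_2 = 6194.46349
D_3 = 7513.88421
D_4 = 9114.34155
D_5 = 11055.69630
Terminal value at year 5: TV = D_5×(1+g_2)/(r−g_2) = 11110.97478/0.093 = 119472.84713
P_0 = D_1/(1+r)^1 + D_2/(1+r)^2 + D_3/(1+r)^3 + D_4/(1+r)^4 + D_5/(1+r)^5 + TV/(1+r)^5
    = 4650.93807 + 5138.05818 + 5676.19724 + 6270.69877 + 6927.46595 + 74861.32555 = 103524.68376

£103524.68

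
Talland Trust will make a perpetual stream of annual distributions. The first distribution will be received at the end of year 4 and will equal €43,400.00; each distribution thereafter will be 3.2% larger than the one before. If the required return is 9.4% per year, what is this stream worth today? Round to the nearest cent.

Value at end of year 3: C₁ / (r − g) = €43,400.00 / (0.094 − 0.032) = €700,000.0000
Discount to today: PV = €700,000.0000 / (1 + 0.094)^3 = €700,000.0000 / 1.309339 = €534,621.07

€534621.07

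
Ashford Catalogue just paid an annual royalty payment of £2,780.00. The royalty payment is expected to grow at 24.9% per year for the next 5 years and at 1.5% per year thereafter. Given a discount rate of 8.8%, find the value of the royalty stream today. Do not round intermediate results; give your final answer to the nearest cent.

D_1 = 3472.22000
D_2 = 4336.80278
D_3 = 5416.66667
D_4 = 6765.41667
D_5 = 8450.00543
Terminal value at year 5: TV = D_5×(1+g_2)/(r−g_2) = 8576.75551/0.073 = 117489.80146
P_0 = D_1/(1+r)^1 + D_2/(1+r)^2 + D_3/(1+r)^3 + D_4/(1+r)^4 + D_5/(1+r)^5 + TV/(1+r)^5
    = 3191.37868 + 3663.63232 + 4205.76909 + 4828.13014 + 5542.58690 + 77064.73567 = 98496.23280

£98496.23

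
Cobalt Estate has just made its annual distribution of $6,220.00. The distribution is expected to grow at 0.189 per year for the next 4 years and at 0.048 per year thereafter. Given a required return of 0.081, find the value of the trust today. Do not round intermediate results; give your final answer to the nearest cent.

D_1 = 7395.58000
D_2 = 8793.34462
D_3 = 10455.28675
D_4 = 12431.33595
Terminal value at year 4: TV = D_4×(1+g_2)/(r−g_2) = 13028.04008/0.033 = 394789.09319
P_0 = D_1/(1+r)^1 + D_2/(1+r)^2 + D_3/(1+r)^3 + D_4/(1+r)^4 + TV/(1+r)^4
    = 6841.42461 + 7524.93419 + 8276.73150 + 9103.63899 + 289109.50500 = 320856.23428

$320856.23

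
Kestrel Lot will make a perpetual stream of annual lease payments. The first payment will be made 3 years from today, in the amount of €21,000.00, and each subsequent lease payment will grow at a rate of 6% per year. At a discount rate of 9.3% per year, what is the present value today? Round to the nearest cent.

Value at end of year 2: C₁ / (r − g) = €21,000.00 / (0.093 − 0.06) = €636,363.6364
Discount to today: PV = €636,363.6364 / (1 + 0.093)^2 = €636,363.6364 / 1.194649 = €532,678.33

€532678.33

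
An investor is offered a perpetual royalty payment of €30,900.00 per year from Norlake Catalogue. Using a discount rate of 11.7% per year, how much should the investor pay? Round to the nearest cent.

€264102.56

Level perpetuity: PV = C / r = €30,900.00 / 0.117 = €264,102.56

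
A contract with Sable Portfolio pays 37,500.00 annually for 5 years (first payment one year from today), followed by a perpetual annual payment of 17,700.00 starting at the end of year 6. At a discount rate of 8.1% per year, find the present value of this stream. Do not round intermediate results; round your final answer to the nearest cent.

297366.25

PV of 5-year annuity: 37,500.00 × [1 − (1+0.081)^−5] / 0.081 = 149332.83223
Perpetuity value at year 5: 17,700.00 / 0.081 = 218518.51852
PV of perpetuity: 218518.51852 / (1+0.081)^5 = 148033.42171
Total PV = 149332.83223 + 148033.42171 = 297366.25394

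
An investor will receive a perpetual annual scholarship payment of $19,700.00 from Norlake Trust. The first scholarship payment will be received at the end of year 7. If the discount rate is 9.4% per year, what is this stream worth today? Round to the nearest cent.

Value at end of year 6: C / r = $19,700.00 / 0.094 = $209,574.4681
Discount to today: PV = $209,574.4681 / (1 + 0.094)^6 = $209,574.4681 / 1.714368 = $122,245.94

$122245.94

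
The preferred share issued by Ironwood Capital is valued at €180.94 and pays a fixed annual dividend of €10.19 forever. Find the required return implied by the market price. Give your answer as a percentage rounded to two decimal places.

P = C/r ⇒ r = C/P = €10.19/€180.94 = 0.056317

5.63%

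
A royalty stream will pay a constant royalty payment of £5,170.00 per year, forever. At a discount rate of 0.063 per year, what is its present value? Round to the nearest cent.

Level perpetuity: PV = C / r = £5,170.00 / 0.063 = £82,063.49

£82063.49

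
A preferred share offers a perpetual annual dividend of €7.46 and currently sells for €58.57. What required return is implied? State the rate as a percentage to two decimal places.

12.74%

P = C/r ⇒ r = C/P = €7.46/€58.57 = 0.127369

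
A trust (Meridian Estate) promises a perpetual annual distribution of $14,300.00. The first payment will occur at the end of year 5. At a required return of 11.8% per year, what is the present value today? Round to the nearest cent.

$77568.75

Value at end of year 4: C / r = $14,300.00 / 0.118 = $121,186.4407
Discount to today: PV = $121,186.4407 / (1 + 0.118)^4 = $121,186.4407 / 1.562310 = $77,568.75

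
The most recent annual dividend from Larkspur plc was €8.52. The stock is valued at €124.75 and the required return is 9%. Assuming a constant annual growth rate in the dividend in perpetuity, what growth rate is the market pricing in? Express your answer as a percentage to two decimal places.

P = D₀(1+g)/(r−g) ⇒ P(r−g) = D₀(1+g) ⇒ g(P+D₀) = P·r − D₀
g = (P·r − D₀)/(P + D₀) = (€124.75×0.09 − €8.52) / (€124.75 + €8.52) = 0.020316

2.03%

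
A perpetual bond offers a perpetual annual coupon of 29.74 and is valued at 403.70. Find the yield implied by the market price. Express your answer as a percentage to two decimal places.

P = C/r ⇒ r = C/P = 29.74/403.70 = 0.073669

7.37%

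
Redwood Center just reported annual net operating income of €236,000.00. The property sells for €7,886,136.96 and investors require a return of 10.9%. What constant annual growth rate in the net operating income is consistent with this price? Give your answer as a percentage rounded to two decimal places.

P = D₀(1+g)/(r−g) ⇒ P(r−g) = D₀(1+g) ⇒ g(P+D₀) = P·r − D₀
g = (P·r − D₀)/(P + D₀) = (€7,886,136.96×0.109 − €236,000.00) / (€7,886,136.96 + €236,000.00) = 0.076776

7.68%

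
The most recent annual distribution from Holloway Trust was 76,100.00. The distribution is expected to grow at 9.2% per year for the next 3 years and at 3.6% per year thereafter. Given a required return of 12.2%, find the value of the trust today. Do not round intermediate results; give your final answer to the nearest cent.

D_1 = 83101.20000
D_2 = 90746.51040
D_3 = 99095.18936
Terminal value at year 3: TV = D_3×(1+g_2)/(r−g_2) = 102662.61617/0.086 = 1193751.35086
P_0 = D_1/(1+r)^1 + D_2/(1+r)^2 + D_3/(1+r)^3 + TV/(1+r)^3
    = 74065.24064 + 72084.88661 + 70157.48323 + 845152.93750 = 1061460.54798

1061460.55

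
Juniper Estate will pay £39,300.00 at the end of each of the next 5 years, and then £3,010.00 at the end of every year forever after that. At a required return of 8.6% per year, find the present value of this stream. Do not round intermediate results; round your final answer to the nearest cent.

£177632.72

PV of 5-year annuity: £39,300.00 × [1 − (1+0.086)^−5] / 0.086 = 154463.09611
Perpetuity value at year 5: £3,010.00 / 0.086 = 35000.00000
PV of perpetuity: 35000.00000 / (1+0.086)^5 = 23169.62037
Total PV = 154463.09611 + 23169.62037 = 177632.71649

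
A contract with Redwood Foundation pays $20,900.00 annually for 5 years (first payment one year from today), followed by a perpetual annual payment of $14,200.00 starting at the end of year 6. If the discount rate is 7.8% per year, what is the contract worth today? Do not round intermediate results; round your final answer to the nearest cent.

$208944.05

PV of 5-year annuity: $20,900.00 × [1 − (1+0.078)^−5] / 0.078 = 83889.37000
Perpetuity value at year 5: $14,200.00 / 0.078 = 182051.28205
PV of perpetuity: 182051.28205 / (1+0.078)^5 = 125054.67660
Total PV = 83889.37000 + 125054.67660 = 208944.04660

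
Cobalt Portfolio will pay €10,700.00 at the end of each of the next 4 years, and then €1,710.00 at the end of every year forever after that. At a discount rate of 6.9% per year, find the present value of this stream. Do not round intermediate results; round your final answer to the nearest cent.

PV of 4-year annuity: €10,700.00 × [1 − (1+0.069)^−4] / 0.069 = 36325.13030
Perpetuity value at year 4: €1,710.00 / 0.069 = 24782.60870
PV of perpetuity: 24782.60870 / (1+0.069)^4 = 18977.37759
Total PV = 36325.13030 + 18977.37759 = 55302.50789

€55302.51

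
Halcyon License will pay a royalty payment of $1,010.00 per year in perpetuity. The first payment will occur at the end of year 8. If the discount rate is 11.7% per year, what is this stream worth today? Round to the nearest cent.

$3978.90

Value at end of year 7: C / r = $1,010.00 / 0.117 = $8,632.4786
Discount to today: PV = $8,632.4786 / (1 + 0.117)^7 = $8,632.4786 / 2.169563 = $3,978.90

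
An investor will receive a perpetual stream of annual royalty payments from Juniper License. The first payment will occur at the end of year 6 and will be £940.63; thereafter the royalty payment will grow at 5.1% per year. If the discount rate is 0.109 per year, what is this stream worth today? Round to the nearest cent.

Value at end of year 5: C₁ / (r − g) = £940.63 / (0.109 − 0.051) = £16,217.7586
Discount to today: PV = £16,217.7586 / (1 + 0.109)^5 = £16,217.7586 / 1.677481 = £9,667.92

£9667.92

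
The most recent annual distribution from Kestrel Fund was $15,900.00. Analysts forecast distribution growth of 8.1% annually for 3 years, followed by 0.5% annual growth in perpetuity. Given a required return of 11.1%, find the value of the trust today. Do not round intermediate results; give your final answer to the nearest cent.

$184034.82

D_1 = 17187.90000
D_2 = 18580.11990
D_3 = 20085.10961
Terminal value at year 3: TV = D_3×(1+g_2)/(r−g_2) = 20185.53516/0.106 = 190429.57698
P_0 = D_1/(1+r)^1 + D_2/(1+r)^2 + D_3/(1+r)^3 + TV/(1+r)^3
    = 15470.65707 + 15052.90755 + 14646.43840 + 138864.81690 = 184034.81991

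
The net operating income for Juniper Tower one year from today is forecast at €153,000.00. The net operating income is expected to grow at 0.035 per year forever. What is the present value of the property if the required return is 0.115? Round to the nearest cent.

€1912500.00

Growing perpetuity: P = D₁ / (r − g) = €153,000.0000 / (0.115 − 0.035) = €1,912,500.00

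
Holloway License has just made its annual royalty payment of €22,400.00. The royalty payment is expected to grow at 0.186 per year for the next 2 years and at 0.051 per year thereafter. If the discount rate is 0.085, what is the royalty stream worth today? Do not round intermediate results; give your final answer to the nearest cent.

D_1 = 26566.40000
D_2 = 31507.75040
Terminal value at year 2: TV = D_2×(1+g_2)/(r−g_2) = 33114.64567/0.034 = 973960.16678
P_0 = D_1/(1+r)^1 + D_2/(1+r)^2 + TV/(1+r)^2
    = 24485.16129 + 26764.42515 + 827335.61280 = 878585.19924

€878585.20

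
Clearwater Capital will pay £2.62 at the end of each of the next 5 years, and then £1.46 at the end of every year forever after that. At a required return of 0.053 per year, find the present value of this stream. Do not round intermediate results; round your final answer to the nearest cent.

£32.53

PV of 5-year annuity: £2.62 × [1 − (1+0.053)^−5] / 0.053 = 11.24977
Perpetuity value at year 5: £1.46 / 0.053 = 27.54717
PV of perpetuity: 27.54717 / (1+0.053)^5 = 21.27821
Total PV = 11.24977 + 21.27821 = 32.52799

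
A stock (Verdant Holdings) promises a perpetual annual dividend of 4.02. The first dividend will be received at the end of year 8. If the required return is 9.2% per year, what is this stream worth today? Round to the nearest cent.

23.60

Value at end of year 7: C / r = 4.02 / 0.092 = 43.6957
Discount to today: PV = 43.6957 / (1 + 0.092)^7 = 43.6957 / 1.851648 = 23.60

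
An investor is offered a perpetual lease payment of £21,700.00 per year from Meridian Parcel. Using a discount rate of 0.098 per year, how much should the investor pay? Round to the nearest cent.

Level perpetuity: PV = C / r = £21,700.00 / 0.098 = £221,428.57

£221428.57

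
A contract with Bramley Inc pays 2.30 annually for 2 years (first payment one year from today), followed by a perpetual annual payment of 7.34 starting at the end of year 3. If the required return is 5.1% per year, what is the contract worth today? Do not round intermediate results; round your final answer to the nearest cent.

PV of 2-year annuity: 2.30 × [1 − (1+0.051)^−2] / 0.051 = 4.27059
Perpetuity value at year 2: 7.34 / 0.051 = 143.92157
PV of perpetuity: 143.92157 / (1+0.051)^2 = 130.29281
Total PV = 4.27059 + 130.29281 = 134.56340

134.56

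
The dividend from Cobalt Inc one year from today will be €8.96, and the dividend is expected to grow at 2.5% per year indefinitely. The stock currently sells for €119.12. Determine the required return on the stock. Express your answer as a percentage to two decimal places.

10.02%

P = D₁/(r − g) ⇒ r = D₁/P + g = €8.9600/€119.12 + 0.025 = 0.075218 + 0.025 = 0.100218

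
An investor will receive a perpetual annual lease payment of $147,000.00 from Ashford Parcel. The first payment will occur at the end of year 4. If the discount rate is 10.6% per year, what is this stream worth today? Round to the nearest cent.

Value at end of year 3: C / r = $147,000.00 / 0.106 = $1,386,792.4528
Discount to today: PV = $1,386,792.4528 / (1 + 0.106)^3 = $1,386,792.4528 / 1.352899 = $1,025,052.45

$1025052.45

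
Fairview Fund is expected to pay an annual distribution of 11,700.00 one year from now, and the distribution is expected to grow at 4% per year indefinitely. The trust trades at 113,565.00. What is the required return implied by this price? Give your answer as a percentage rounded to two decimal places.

14.30%

P = D₁/(r − g) ⇒ r = D₁/P + g = 11,700.0000/113,565.00 + 0.04 = 0.103025 + 0.04 = 0.143025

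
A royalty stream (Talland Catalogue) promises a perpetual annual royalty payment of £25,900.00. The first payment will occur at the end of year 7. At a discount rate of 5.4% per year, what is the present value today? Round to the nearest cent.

£349834.26

Value at end of year 6: C / r = £25,900.00 / 0.054 = £479,629.6296
Discount to today: PV = £479,629.6296 / (1 + 0.054)^6 = £479,629.6296 / 1.371020 = £349,834.26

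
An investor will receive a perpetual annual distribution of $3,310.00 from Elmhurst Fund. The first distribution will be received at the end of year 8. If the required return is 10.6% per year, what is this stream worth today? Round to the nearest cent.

$15425.39

Value at end of year 7: C / r = $3,310.00 / 0.106 = $31,226.4151
Discount to today: PV = $31,226.4151 / (1 + 0.106)^7 = $31,226.4151 / 2.024351 = $15,425.39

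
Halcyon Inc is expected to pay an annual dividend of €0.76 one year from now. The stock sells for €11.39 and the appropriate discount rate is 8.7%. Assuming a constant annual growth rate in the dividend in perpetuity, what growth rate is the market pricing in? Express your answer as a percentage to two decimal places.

2.03%

P = D₁/(r−g) ⇒ g = r − D₁/P = 0.087 − €0.76/€11.39 = 0.020275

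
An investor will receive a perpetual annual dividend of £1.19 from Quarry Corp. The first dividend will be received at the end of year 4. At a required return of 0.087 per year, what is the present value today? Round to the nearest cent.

£10.65

Value at end of year 3: C / r = £1.19 / 0.087 = £13.6782
Discount to today: PV = £13.6782 / (1 + 0.087)^3 = £13.6782 / 1.284366 = £10.65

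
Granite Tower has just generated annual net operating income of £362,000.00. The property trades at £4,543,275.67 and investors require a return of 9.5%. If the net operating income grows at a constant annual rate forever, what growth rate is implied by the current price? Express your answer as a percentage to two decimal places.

P = D₀(1+g)/(r−g) ⇒ P(r−g) = D₀(1+g) ⇒ g(P+D₀) = P·r − D₀
g = (P·r − D₀)/(P + D₀) = (£4,543,275.67×0.095 − £362,000.00) / (£4,543,275.67 + £362,000.00) = 0.014191

1.42%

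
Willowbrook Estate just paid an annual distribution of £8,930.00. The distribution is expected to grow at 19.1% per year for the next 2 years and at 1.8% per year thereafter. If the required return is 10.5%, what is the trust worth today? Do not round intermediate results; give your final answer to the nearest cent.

D_1 = 10635.63000
D_2 = 12667.03533
Terminal value at year 2: TV = D_2×(1+g_2)/(r−g_2) = 12895.04197/0.087 = 148218.87317
P_0 = D_1/(1+r)^1 + D_2/(1+r)^2 + TV/(1+r)^2
    = 9625.00452 + 10374.09990 + 121388.89308 = 141387.99750

£141388.00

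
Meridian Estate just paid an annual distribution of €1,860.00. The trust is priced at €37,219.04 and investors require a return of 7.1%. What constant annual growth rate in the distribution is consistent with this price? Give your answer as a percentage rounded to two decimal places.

P = D₀(1+g)/(r−g) ⇒ P(r−g) = D₀(1+g) ⇒ g(P+D₀) = P·r − D₀
g = (P·r − D₀)/(P + D₀) = (€37,219.04×0.071 − €1,860.00) / (€37,219.04 + €1,860.00) = 0.020025

2.00%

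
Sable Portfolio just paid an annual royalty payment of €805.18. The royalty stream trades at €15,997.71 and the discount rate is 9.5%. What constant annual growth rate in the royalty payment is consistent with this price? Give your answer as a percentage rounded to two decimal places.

4.25%

P = D₀(1+g)/(r−g) ⇒ P(r−g) = D₀(1+g) ⇒ g(P+D₀) = P·r − D₀
g = (P·r − D₀)/(P + D₀) = (€15,997.71×0.095 − €805.18) / (€15,997.71 + €805.18) = 0.042529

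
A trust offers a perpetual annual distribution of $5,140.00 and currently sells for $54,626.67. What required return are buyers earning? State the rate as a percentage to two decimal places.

9.41%

P = C/r ⇒ r = C/P = $5,140.00/$54,626.67 = 0.094093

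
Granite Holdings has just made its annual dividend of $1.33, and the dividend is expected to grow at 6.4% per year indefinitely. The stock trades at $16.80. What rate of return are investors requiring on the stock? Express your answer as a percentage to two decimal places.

D₁ = $1.33 × 1.064 = $1.4151
P = D₁/(r − g) ⇒ r = D₁/P + g = $1.4151/$16.80 + 0.064 = 0.084233 + 0.064 = 0.148233

14.82%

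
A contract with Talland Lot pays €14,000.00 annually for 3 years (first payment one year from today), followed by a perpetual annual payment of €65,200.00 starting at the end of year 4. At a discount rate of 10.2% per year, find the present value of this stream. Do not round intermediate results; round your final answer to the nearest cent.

€512335.85

PV of 3-year annuity: €14,000.00 × [1 − (1+0.102)^−3] / 0.102 = 34693.70508
Perpetuity value at year 3: €65,200.00 / 0.102 = 639215.68627
PV of perpetuity: 639215.68627 / (1+0.102)^3 = 477642.14546
Total PV = 34693.70508 + 477642.14546 = 512335.85054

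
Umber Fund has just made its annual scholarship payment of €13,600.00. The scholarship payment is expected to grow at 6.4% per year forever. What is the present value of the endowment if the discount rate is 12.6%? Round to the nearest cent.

€233393.55

D₁ = D₀ × (1 + g) = €13,600.00 × 1.064 = €14,470.4000
Growing perpetuity: P = D₁ / (r − g) = €14,470.4000 / (0.126 − 0.064) = €233,393.55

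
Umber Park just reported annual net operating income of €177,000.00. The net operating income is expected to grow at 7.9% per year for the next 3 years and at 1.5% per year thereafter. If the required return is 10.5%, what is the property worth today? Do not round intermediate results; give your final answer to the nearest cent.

D_1 = 190983.00000
D_2 = 206070.65700
D_3 = 222350.23890
Terminal value at year 3: TV = D_3×(1+g_2)/(r−g_2) = 225685.49249/0.09 = 2507616.58318
P_0 = D_1/(1+r)^1 + D_2/(1+r)^2 + D_3/(1+r)^3 + TV/(1+r)^3
    = 172835.29412 + 168768.58131 + 164797.55587 + 1858550.21345 = 2364951.64475

€2364951.64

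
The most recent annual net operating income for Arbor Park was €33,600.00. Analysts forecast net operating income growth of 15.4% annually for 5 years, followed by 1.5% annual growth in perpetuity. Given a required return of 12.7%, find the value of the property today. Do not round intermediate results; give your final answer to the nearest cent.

€523232.46

D_1 = 38774.40000
D_2 = 44745.65760
D_3 = 51636.48887
D_4 = 59588.50816
D_5 = 68765.13841
Terminal value at year 5: TV = D_5×(1+g_2)/(r−g_2) = 69796.61549/0.112 = 623184.06686
P_0 = D_1/(1+r)^1 + D_2/(1+r)^2 + D_3/(1+r)^3 + D_4/(1+r)^4 + D_5/(1+r)^5 + TV/(1+r)^5
    = 34404.96894 + 35229.22286 + 36073.22376 + 36937.44474 + 37822.37021 + 342765.23004 = 523232.46055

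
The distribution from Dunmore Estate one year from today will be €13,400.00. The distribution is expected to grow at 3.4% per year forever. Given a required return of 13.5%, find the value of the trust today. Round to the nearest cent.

€132673.27

Growing perpetuity: P = D₁ / (r − g) = €13,400.0000 / (0.135 − 0.034) = €132,673.27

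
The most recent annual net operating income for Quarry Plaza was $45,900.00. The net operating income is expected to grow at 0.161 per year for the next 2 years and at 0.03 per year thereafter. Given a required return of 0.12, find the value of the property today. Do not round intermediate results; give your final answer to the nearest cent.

$661365.72

D_1 = 53289.90000
D_2 = 61869.57390
Terminal value at year 2: TV = D_2×(1+g_2)/(r−g_2) = 63725.66112/0.09 = 708062.90130
P_0 = D_1/(1+r)^1 + D_2/(1+r)^2 + TV/(1+r)^2
    = 47580.26786 + 49322.04552 + 564463.40984 = 661365.72321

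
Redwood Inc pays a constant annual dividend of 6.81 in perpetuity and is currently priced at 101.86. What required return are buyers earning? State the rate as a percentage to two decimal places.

P = C/r ⇒ r = C/P = 6.81/101.86 = 0.066856

6.69%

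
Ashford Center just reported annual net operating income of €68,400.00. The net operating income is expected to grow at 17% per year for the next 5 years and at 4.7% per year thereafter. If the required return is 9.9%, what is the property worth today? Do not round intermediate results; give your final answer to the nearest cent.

D_1 = 80028.00000
D_2 = 93632.76000
D_3 = 109550.32920
D_4 = 128173.88516
D_5 = 149963.44564
Terminal value at year 5: TV = D_5×(1+g_2)/(r−g_2) = 157011.72759/0.052 = 3019456.29975
P_0 = D_1/(1+r)^1 + D_2/(1+r)^2 + D_3/(1+r)^3 + D_4/(1+r)^4 + D_5/(1+r)^5 + TV/(1+r)^5
    = 72818.92630 + 77523.33373 + 82531.66557 + 87863.55661 + 93539.91013 + 1883390.11365 = 2297667.50599

€2297667.51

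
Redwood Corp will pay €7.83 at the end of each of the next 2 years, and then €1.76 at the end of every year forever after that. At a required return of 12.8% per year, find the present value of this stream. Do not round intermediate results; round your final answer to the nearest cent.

PV of 2-year annuity: €7.83 × [1 − (1+0.128)^−2] / 0.128 = 13.09529
Perpetuity value at year 2: €1.76 / 0.128 = 13.75000
PV of perpetuity: 13.75000 / (1+0.128)^2 = 10.80649
Total PV = 13.09529 + 10.80649 = 23.90178

€23.90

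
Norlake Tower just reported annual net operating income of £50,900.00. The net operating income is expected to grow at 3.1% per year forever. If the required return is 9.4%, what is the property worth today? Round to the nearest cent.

D₁ = D₀ × (1 + g) = £50,900.00 × 1.031 = £52,477.9000
Growing perpetuity: P = D₁ / (r − g) = £52,477.9000 / (0.094 − 0.031) = £832,982.54

£832982.54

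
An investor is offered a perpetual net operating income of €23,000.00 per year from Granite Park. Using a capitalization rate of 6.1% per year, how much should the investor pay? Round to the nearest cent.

Level perpetuity: PV = C / r = €23,000.00 / 0.061 = €377,049.18

€377049.18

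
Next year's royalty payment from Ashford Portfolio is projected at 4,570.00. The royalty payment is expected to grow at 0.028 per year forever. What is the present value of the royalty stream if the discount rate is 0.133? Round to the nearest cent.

43523.81

Growing perpetuity: P = D₁ / (r − g) = 4,570.0000 / (0.133 − 0.028) = 43,523.81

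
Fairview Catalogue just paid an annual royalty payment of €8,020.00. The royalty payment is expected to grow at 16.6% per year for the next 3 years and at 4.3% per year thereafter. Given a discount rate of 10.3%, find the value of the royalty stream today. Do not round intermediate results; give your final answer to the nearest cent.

D_1 = 9351.32000
D_2 = 10903.63912
D_3 = 12713.64321
Terminal value at year 3: TV = D_3×(1+g_2)/(r−g_2) = 13260.32987/0.06 = 221005.49787
P_0 = D_1/(1+r)^1 + D_2/(1+r)^2 + D_3/(1+r)^3 + TV/(1+r)^3
    = 8478.07797 + 8962.31996 + 9474.22037 + 164693.53078 = 191608.14908

€191608.15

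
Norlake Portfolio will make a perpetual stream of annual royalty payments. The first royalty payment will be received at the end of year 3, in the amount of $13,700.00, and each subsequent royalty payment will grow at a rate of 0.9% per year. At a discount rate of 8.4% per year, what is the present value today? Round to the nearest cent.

$155453.58

Value at end of year 2: C₁ / (r − g) = $13,700.00 / (0.084 − 0.009) = $182,666.6667
Discount to today: PV = $182,666.6667 / (1 + 0.084)^2 = $182,666.6667 / 1.175056 = $155,453.58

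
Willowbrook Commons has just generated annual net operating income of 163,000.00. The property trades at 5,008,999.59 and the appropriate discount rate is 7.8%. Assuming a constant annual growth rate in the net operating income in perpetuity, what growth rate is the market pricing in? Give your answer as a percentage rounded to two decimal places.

P = D₀(1+g)/(r−g) ⇒ P(r−g) = D₀(1+g) ⇒ g(P+D₀) = P·r − D₀
g = (P·r − D₀)/(P + D₀) = (5,008,999.59×0.078 − 163,000.00) / (5,008,999.59 + 163,000.00) = 0.044026

4.40%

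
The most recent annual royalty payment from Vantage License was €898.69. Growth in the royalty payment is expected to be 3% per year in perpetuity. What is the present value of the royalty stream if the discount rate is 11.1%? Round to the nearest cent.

D₁ = D₀ × (1 + g) = €898.69 × 1.03 = €925.6507
Growing perpetuity: P = D₁ / (r − g) = €925.6507 / (0.111 − 0.03) = €11,427.79

€11427.79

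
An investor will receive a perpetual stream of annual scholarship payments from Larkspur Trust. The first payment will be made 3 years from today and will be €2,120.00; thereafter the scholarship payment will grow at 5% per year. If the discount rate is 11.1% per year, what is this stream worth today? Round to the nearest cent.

Value at end of year 2: C₁ / (r − g) = €2,120.00 / (0.111 − 0.05) = €34,754.0984
Discount to today: PV = €34,754.0984 / (1 + 0.111)^2 = €34,754.0984 / 1.234321 = €28,156.45

€28156.45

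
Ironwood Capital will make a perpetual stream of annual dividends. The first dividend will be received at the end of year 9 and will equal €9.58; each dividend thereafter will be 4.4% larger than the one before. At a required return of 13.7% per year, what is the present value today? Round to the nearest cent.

€36.88

Value at end of year 8: C₁ / (r − g) = €9.58 / (0.137 − 0.044) = €103.0108
Discount to today: PV = €103.0108 / (1 + 0.137)^8 = €103.0108 / 2.793082 = €36.88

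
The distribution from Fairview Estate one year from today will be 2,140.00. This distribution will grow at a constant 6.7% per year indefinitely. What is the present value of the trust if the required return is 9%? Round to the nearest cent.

Growing perpetuity: P = D₁ / (r − g) = 2,140.0000 / (0.09 − 0.067) = 93,043.48

93043.48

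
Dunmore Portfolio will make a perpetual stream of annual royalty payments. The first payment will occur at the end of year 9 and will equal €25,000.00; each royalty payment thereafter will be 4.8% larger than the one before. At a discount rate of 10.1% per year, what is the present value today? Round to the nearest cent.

€218456.81

Value at end of year 8: C₁ / (r − g) = €25,000.00 / (0.101 − 0.048) = €471,698.1132
Discount to today: PV = €471,698.1132 / (1 + 0.101)^8 = €471,698.1132 / 2.159228 = €218,456.81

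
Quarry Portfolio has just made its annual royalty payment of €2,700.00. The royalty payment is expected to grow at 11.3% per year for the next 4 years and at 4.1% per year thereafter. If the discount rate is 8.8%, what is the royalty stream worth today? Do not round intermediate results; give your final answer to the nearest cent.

D_1 = 3005.10000
D_2 = 3344.67630
D_3 = 3722.62472
D_4 = 4143.28132
Terminal value at year 4: TV = D_4×(1+g_2)/(r−g_2) = 4313.15585/0.047 = 91769.27339
P_0 = D_1/(1+r)^1 + D_2/(1+r)^2 + D_3/(1+r)^3 + D_4/(1+r)^4 + TV/(1+r)^4
    = 2762.04044 + 2825.50644 + 2890.43076 + 2956.84691 + 65491.01354 = 76925.83810

€76925.84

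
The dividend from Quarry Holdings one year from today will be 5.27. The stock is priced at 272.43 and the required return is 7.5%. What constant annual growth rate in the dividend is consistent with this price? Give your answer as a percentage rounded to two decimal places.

5.57%

P = D₁/(r−g) ⇒ g = r − D₁/P = 0.075 − 5.27/272.43 = 0.055656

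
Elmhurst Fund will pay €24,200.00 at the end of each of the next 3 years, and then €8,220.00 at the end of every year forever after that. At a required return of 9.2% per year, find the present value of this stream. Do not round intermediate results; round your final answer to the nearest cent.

€129654.17

PV of 3-year annuity: €24,200.00 × [1 − (1+0.092)^−3] / 0.092 = 61039.63907
Perpetuity value at year 3: €8,220.00 / 0.092 = 89347.82609
PV of perpetuity: 89347.82609 / (1+0.092)^3 = 68614.52720
Total PV = 61039.63907 + 68614.52720 = 129654.16626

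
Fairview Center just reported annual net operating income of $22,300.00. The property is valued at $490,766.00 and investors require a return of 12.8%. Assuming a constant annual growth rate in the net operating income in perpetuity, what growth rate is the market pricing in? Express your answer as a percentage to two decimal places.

7.90%

P = D₀(1+g)/(r−g) ⇒ P(r−g) = D₀(1+g) ⇒ g(P+D₀) = P·r − D₀
g = (P·r − D₀)/(P + D₀) = ($490,766.00×0.128 − $22,300.00) / ($490,766.00 + $22,300.00) = 0.078972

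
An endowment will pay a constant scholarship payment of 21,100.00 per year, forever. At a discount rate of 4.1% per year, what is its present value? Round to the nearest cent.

Level perpetuity: PV = C / r = 21,100.00 / 0.041 = 514,634.15

514634.15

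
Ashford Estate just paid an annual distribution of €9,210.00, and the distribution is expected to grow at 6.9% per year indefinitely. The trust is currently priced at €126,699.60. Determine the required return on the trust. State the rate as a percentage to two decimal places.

D₁ = €9,210.00 × 1.069 = €9,845.4900
P = D₁/(r − g) ⇒ r = D₁/P + g = €9,845.4900/€126,699.60 + 0.069 = 0.077707 + 0.069 = 0.146707

14.67%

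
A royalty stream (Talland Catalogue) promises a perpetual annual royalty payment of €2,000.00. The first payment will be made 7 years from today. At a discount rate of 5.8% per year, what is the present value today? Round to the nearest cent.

Value at end of year 6: C / r = €2,000.00 / 0.058 = €34,482.7586
Discount to today: PV = €34,482.7586 / (1 + 0.058)^6 = €34,482.7586 / 1.402536 = €24,586.01

€24586.01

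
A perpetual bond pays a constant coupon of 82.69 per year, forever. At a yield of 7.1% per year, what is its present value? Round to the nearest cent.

1164.65

Level perpetuity: PV = C / r = 82.69 / 0.071 = 1,164.65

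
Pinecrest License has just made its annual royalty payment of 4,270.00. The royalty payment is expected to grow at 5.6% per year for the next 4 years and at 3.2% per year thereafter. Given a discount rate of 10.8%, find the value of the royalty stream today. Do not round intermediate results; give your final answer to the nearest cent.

63007.83

D_1 = 4509.12000
D_2 = 4761.63072
D_3 = 5028.28204
D_4 = 5309.86583
Terminal value at year 4: TV = D_4×(1+g_2)/(r−g_2) = 5479.78154/0.076 = 72102.38870
P_0 = D_1/(1+r)^1 + D_2/(1+r)^2 + D_3/(1+r)^3 + D_4/(1+r)^4 + TV/(1+r)^4
    = 4069.60289 + 3878.61069 + 3696.58203 + 3523.09623 + 47839.93834 = 63007.83019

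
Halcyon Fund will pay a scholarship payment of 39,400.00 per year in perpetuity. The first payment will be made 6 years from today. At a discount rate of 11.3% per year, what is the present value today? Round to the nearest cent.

Value at end of year 5: C / r = 39,400.00 / 0.113 = 348,672.5664
Discount to today: PV = 348,672.5664 / (1 + 0.113)^5 = 348,672.5664 / 1.707953 = 204,146.51

204146.51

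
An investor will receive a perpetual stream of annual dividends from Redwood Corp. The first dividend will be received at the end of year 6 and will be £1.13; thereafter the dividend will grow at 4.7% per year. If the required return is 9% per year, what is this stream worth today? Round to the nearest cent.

£17.08

Value at end of year 5: C₁ / (r − g) = £1.13 / (0.09 − 0.047) = £26.2791
Discount to today: PV = £26.2791 / (1 + 0.09)^5 = £26.2791 / 1.538624 = £17.08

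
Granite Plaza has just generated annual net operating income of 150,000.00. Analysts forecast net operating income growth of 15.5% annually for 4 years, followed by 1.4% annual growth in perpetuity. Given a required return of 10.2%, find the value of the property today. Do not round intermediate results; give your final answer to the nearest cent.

2761377.44

D_1 = 173250.00000
D_2 = 200103.75000
D_3 = 231119.83125
D_4 = 266943.40509
Terminal value at year 4: TV = D_4×(1+g_2)/(r−g_2) = 270680.61277/0.088 = 3075916.05415
P_0 = D_1/(1+r)^1 + D_2/(1+r)^2 + D_3/(1+r)^3 + D_4/(1+r)^4 + TV/(1+r)^4
    = 157214.15608 + 164775.27248 + 172700.03604 + 181005.93614 + 2085682.03686 = 2761377.43759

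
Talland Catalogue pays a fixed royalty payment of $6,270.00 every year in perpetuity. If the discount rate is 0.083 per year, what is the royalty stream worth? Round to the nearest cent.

Level perpetuity: PV = C / r = $6,270.00 / 0.083 = $75,542.17

$75542.17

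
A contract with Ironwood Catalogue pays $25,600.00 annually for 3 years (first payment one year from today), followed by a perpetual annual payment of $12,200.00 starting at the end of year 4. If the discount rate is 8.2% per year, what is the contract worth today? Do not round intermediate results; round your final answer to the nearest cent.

PV of 3-year annuity: $25,600.00 × [1 − (1+0.082)^−3] / 0.082 = 65736.32137
Perpetuity value at year 3: $12,200.00 / 0.082 = 148780.48780
PV of perpetuity: 148780.48780 / (1+0.082)^3 = 117453.02215
Total PV = 65736.32137 + 117453.02215 = 183189.34352

$183189.34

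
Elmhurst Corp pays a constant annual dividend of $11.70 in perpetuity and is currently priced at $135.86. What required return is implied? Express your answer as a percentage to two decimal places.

P = C/r ⇒ r = C/P = $11.70/$135.86 = 0.086118

8.61%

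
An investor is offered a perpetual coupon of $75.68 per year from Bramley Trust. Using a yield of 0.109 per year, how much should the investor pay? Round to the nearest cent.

$694.31

Level perpetuity: PV = C / r = $75.68 / 0.109 = $694.31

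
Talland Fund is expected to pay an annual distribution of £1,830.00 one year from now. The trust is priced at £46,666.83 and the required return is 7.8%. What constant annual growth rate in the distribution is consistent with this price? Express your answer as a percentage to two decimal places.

P = D₁/(r−g) ⇒ g = r − D₁/P = 0.078 − £1,830.00/£46,666.83 = 0.038786

3.88%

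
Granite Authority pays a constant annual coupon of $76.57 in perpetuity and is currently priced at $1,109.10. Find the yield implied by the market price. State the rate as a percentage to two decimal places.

P = C/r ⇒ r = C/P = $76.57/$1,109.10 = 0.069038

6.90%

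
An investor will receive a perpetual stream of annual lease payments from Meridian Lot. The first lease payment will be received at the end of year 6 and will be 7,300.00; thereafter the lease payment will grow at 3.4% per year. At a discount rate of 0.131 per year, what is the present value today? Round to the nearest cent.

40666.62

Value at end of year 5: C₁ / (r − g) = 7,300.00 / (0.131 − 0.034) = 75,257.7320
Discount to today: PV = 75,257.7320 / (1 + 0.131)^5 = 75,257.7320 / 1.850602 = 40,666.62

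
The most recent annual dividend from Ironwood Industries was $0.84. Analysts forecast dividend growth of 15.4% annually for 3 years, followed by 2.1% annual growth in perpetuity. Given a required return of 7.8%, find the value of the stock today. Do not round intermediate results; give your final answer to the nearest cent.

$21.35

D_1 = 0.96936
D_2 = 1.11864
D_3 = 1.29091
Terminal value at year 3: TV = D_3×(1+g_2)/(r−g_2) = 1.31802/0.057 = 23.12318
P_0 = D_1/(1+r)^1 + D_2/(1+r)^2 + D_3/(1+r)^3 + TV/(1+r)^3
    = 0.89922 + 0.96262 + 1.03048 + 18.45828 = 21.35060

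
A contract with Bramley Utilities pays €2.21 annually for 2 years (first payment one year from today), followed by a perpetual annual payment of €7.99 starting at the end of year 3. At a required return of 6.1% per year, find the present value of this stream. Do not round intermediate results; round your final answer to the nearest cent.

€120.40

PV of 2-year annuity: €2.21 × [1 − (1+0.061)^−2] / 0.061 = 4.04613
Perpetuity value at year 2: €7.99 / 0.061 = 130.98361
PV of perpetuity: 130.98361 / (1+0.061)^2 = 116.35530
Total PV = 4.04613 + 116.35530 = 120.40143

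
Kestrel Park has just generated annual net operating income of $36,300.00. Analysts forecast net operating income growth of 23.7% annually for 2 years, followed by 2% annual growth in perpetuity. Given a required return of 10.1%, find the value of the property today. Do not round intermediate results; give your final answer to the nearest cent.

D_1 = 44903.10000
D_2 = 55545.13470
Terminal value at year 2: TV = D_2×(1+g_2)/(r−g_2) = 56656.03739/0.081 = 699457.25178
P_0 = D_1/(1+r)^1 + D_2/(1+r)^2 + TV/(1+r)^2
    = 40783.92371 + 45821.71991 + 577014.25075 = 663619.89437

$663619.89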